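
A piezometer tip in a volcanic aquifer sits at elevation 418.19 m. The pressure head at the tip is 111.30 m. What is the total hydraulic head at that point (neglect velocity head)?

h = z + ψ = 418.19 + 111.30 = 529.49 m.

h ≈ 529.49 m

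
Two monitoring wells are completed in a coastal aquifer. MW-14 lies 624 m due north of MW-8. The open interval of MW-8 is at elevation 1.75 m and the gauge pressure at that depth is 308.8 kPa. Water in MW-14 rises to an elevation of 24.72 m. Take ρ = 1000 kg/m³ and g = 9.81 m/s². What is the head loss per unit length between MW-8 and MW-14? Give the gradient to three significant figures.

Pressure head at MW-8: ψ = P/(ρg) = 308.8×1000 / (1000 × 9.81) = 31.48 m.
Total head at MW-8: h = z + ψ = 1.75 + 31.48 = 33.23 m.
Total head at MW-14: h = 24.72 m (water level in the piezometer is the total head).
Head difference: h(MW-8) − h(MW-14) = 33.23 − 24.72 = 8.51 m.
Hydraulic gradient: i = |Δh| / L = 8.51 / 624 = 0.0136.

i ≈ 0.0136 m/m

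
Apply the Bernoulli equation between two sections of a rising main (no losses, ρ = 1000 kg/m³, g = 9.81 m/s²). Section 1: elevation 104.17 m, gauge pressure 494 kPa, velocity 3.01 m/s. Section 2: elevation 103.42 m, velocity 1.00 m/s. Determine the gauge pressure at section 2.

Pressure head at 1: ψ₁ = P₁/(ρg) = 494×1000 / (1000 × 9.81) = 50.36 m.
Velocity heads: v₁²/2g = 3.01²/19.62 = 0.462 m; v₂²/2g = 1.00²/19.62 = 0.051 m.
Total head H = z₁ + ψ₁ + v₁²/2g = 104.17 + 50.36 + 0.462 = 154.99 m.
ψ₂ = H − z₂ − v₂²/2g = 154.99 − 103.42 − 0.051 = 51.52 m.
P₂ = ρgψ₂ = 1000 × 9.81 × 51.52 ≈ 505 kPa.

P₂ ≈ 505 kPa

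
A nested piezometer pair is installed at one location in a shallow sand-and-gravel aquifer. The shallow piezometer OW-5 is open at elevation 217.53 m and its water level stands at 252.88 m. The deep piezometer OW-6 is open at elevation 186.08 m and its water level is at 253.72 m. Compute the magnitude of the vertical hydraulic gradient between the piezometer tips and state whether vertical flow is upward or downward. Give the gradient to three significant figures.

|i_v| ≈ 0.0267; vertical flow is upward

Total head at OW-5: h = 252.88 m (water level in the standpipe).
Total head at OW-6: h = 253.72 m.
Δh = h(OW-5) − h(OW-6) = 252.88 − 253.72 = -0.84 m.
Vertical separation Δz = 217.53 − 186.08 = 31.45 m.
|i_v| = |Δh| / Δz = 0.84 / 31.45 = 0.0267.
Head is higher in the deep piezometer, so vertical flow is upward (discharge condition).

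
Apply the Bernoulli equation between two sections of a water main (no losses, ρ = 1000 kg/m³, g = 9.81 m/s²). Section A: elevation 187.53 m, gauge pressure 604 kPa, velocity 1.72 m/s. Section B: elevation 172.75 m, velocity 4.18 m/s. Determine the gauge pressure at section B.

Pressure head at A: ψ₁ = P₁/(ρg) = 604×1000 / (1000 × 9.81) = 61.57 m.
Velocity heads: v₁²/2g = 1.72²/19.62 = 0.151 m; v₂²/2g = 4.18²/19.62 = 0.891 m.
Total head H = z₁ + ψ₁ + v₁²/2g = 187.53 + 61.57 + 0.151 = 249.25 m.
ψ₂ = H − z₂ − v₂²/2g = 249.25 − 172.75 − 0.891 = 75.61 m.
P₂ = ρgψ₂ = 1000 × 9.81 × 75.61 ≈ 742 kPa.

P₂ ≈ 742 kPa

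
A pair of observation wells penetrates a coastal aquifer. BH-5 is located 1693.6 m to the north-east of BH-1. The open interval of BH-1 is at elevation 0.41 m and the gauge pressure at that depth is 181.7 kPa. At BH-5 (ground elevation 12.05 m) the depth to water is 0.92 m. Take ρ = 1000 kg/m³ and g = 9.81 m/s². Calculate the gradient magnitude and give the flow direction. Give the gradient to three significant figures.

Pressure head at BH-1: ψ = P/(ρg) = 181.7×1000 / (1000 × 9.81) = 18.52 m.
Total head at BH-1: h = z + ψ = 0.41 + 18.52 = 18.93 m.
Total head at BH-5: h = 12.05 − 0.92 = 11.13 m.
Head difference: h(BH-1) − h(BH-5) = 18.93 − 11.13 = 7.80 m.
Hydraulic gradient: i = |Δh| / L = 7.80 / 1693.6 = 0.00461.
Flow is from higher to lower head: from BH-1 toward BH-5, i.e. toward the north-east.

i ≈ 0.00461; groundwater flows toward the north-east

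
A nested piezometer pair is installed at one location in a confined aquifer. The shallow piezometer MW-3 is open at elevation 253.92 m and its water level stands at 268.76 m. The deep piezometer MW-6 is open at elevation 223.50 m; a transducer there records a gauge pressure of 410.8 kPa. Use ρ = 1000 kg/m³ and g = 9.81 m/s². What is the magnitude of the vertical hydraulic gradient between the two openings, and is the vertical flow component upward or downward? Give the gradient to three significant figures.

|i_v| ≈ 0.111; vertical flow is downward

Total head at MW-3: h = 268.76 m (water level in the standpipe).
Pressure head at MW-6: ψ = P/(ρg) = 410.8×1000 / (1000 × 9.81) = 41.88 m.
Total head at MW-6: h = z + ψ = 223.50 + 41.88 = 265.38 m.
Δh = h(MW-3) − h(MW-6) = 268.76 − 265.38 = 3.38 m.
Vertical separation Δz = 253.92 − 223.50 = 30.42 m.
|i_v| = |Δh| / Δz = 3.38 / 30.42 = 0.111.
Head is higher in the shallow piezometer, so vertical flow is downward (recharge condition).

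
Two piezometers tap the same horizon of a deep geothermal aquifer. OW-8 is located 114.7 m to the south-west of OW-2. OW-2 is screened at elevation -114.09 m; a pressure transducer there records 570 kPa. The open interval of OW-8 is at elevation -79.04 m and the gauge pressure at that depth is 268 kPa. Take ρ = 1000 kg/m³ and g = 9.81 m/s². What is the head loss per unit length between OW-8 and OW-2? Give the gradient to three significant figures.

Pressure head at OW-2: ψ = P/(ρg) = 570×1000 / (1000 × 9.81) = 58.10 m.
Total head at OW-2: h = z + ψ = -114.09 + 58.10 = -55.99 m.
Pressure head at OW-8: ψ = P/(ρg) = 268×1000 / (1000 × 9.81) = 27.32 m.
Total head at OW-8: h = z + ψ = -79.04 + 27.32 = -51.72 m.
Head difference: h(OW-2) − h(OW-8) = -55.99 − (-51.72) = -4.27 m.
Hydraulic gradient: i = |Δh| / L = 4.27 / 114.7 = 0.0372.

i ≈ 0.0372 m/m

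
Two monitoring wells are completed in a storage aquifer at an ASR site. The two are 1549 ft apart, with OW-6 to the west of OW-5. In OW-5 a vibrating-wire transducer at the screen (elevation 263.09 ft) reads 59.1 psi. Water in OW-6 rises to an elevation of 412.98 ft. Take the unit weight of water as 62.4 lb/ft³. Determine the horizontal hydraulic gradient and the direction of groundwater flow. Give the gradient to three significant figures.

Pressure head at OW-5: ψ = 144·P/γ = 144 × 59.1 / 62.4 = 136.38 ft.
Total head at OW-5: h = z + ψ = 263.09 + 136.38 = 399.47 ft.
Total head at OW-6: h = 412.98 ft (water level in the piezometer is the total head).
Head difference: h(OW-5) − h(OW-6) = 399.47 − 412.98 = -13.51 ft.
Hydraulic gradient: i = |Δh| / L = 13.51 / 1549 = 0.00872.
Flow is from higher to lower head: from OW-6 toward OW-5, i.e. toward the east.

i ≈ 0.00872; groundwater flows toward the east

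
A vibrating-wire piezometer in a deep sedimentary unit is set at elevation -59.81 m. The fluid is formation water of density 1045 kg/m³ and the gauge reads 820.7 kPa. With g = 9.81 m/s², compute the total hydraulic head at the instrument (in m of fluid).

h ≈ 20.25 m

ψ = P/(ρg) = 820.7×1000 / (1045 × 9.81) = 80.06 m.
h = z + ψ = -59.81 + 80.06 = 20.25 m.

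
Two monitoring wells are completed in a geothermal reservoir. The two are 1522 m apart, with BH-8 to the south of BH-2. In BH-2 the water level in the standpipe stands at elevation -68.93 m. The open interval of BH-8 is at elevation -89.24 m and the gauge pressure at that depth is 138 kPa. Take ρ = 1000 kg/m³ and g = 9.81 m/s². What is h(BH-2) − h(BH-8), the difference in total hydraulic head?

Total head at BH-2: h = -68.93 m (water level in the piezometer is the total head).
Pressure head at BH-8: ψ = P/(ρg) = 138×1000 / (1000 × 9.81) = 14.07 m.
Total head at BH-8: h = z + ψ = -89.24 + 14.07 = -75.17 m.
Head difference: h(BH-2) − h(BH-8) = -68.93 − (-75.17) = 6.24 m.

Δh ≈ 6.24 m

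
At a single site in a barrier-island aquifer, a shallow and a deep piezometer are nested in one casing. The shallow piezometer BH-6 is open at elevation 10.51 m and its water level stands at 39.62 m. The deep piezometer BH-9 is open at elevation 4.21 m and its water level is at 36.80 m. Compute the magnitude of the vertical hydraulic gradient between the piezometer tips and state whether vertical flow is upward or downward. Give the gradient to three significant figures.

|i_v| ≈ 0.448; vertical flow is downward

Total head at BH-6: h = 39.62 m (water level in the standpipe).
Total head at BH-9: h = 36.80 m.
Δh = h(BH-6) − h(BH-9) = 39.62 − 36.80 = 2.82 m.
Vertical separation Δz = 10.51 − 4.21 = 6.30 m.
|i_v| = |Δh| / Δz = 2.82 / 6.30 = 0.448.
Head is higher in the shallow piezometer, so vertical flow is downward (recharge condition).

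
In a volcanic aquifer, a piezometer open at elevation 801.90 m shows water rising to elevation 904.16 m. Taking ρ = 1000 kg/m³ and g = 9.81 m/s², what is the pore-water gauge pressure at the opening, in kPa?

P ≈ 1000 kPa

Pressure head ψ = h − z = 904.16 − 801.90 = 102.26 m.
P = ρgψ = 1000 × 9.81 × 102.26 = 1003171 Pa ≈ 1000 kPa.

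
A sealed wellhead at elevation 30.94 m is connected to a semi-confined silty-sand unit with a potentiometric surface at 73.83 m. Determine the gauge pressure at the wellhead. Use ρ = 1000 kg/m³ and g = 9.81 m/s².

P ≈ 421 kPa

Head above the cap: Δh = 73.83 − 30.94 = 42.89 m.
P = ρgΔh = 1000 × 9.81 × 42.89 = 420751 Pa ≈ 421 kPa.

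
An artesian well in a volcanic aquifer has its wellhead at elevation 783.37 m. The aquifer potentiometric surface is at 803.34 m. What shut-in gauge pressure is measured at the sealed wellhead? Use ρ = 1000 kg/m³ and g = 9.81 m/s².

Head above the cap: Δh = 803.34 − 783.37 = 19.97 m.
P = ρgΔh = 1000 × 9.81 × 19.97 = 195906 Pa ≈ 196 kPa.

P ≈ 196 kPa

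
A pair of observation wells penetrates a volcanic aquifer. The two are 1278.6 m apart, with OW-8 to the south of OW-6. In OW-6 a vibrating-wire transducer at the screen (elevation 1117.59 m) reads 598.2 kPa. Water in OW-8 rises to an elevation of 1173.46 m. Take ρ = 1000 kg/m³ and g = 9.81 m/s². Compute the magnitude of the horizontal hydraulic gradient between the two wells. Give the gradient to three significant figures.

i ≈ 0.00400

Pressure head at OW-6: ψ = P/(ρg) = 598.2×1000 / (1000 × 9.81) = 60.98 m.
Total head at OW-6: h = z + ψ = 1117.59 + 60.98 = 1178.57 m.
Total head at OW-8: h = 1173.46 m (water level in the piezometer is the total head).
Head difference: h(OW-6) − h(OW-8) = 1178.57 − 1173.46 = 5.11 m.
Hydraulic gradient: i = |Δh| / L = 5.11 / 1278.6 = 0.00400.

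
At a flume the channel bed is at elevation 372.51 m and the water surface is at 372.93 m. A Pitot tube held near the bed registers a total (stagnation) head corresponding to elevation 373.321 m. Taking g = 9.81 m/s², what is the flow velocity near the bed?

Near the bed, under hydrostatic conditions, the piezometric head (z + ψ) equals the free-surface elevation, 372.93 m.
Velocity head = total − piezometric = 373.321 − 372.93 = 0.391 m.
v = √(2g·h_v) = √(2 × 9.81 × 0.391) = 2.77 m/s.

v ≈ 2.77 m/s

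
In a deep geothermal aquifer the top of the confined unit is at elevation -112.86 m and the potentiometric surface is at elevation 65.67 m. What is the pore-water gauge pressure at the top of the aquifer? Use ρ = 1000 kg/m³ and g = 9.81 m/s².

Pressure head at the aquifer top: ψ = h − z = 65.67 − (-112.86) = 178.53 m.
P = ρgψ = 1000 × 9.81 × 178.53 = 1751379 Pa ≈ 1750 kPa.

P ≈ 1750 kPa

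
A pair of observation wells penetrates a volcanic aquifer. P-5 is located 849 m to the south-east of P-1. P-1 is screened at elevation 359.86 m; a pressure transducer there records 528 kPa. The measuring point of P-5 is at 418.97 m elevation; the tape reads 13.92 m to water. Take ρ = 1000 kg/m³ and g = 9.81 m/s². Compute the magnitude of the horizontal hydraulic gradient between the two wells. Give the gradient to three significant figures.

i ≈ 0.0102

Pressure head at P-1: ψ = P/(ρg) = 528×1000 / (1000 × 9.81) = 53.82 m.
Total head at P-1: h = z + ψ = 359.86 + 53.82 = 413.68 m.
Total head at P-5: h = 418.97 − 13.92 = 405.05 m.
Head difference: h(P-1) − h(P-5) = 413.68 − 405.05 = 8.63 m.
Hydraulic gradient: i = |Δh| / L = 8.63 / 849 = 0.0102.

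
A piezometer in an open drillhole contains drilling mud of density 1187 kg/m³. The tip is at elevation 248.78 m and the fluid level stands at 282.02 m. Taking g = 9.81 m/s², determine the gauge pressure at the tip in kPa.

Pressure head ψ = h − z = 282.02 − 248.78 = 33.24 m.
P = ρgψ = 1187 × 9.81 × 33.24 = 387062 Pa ≈ 387 kPa.

P ≈ 387 kPa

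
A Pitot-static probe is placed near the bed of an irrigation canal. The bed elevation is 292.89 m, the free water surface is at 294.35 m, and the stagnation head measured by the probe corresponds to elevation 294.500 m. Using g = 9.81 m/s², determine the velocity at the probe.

Near the bed, under hydrostatic conditions, the piezometric head (z + ψ) equals the free-surface elevation, 294.35 m.
Velocity head = total − piezometric = 294.500 − 294.35 = 0.150 m.
v = √(2g·h_v) = √(2 × 9.81 × 0.150) = 1.72 m/s.

v ≈ 1.72 m/s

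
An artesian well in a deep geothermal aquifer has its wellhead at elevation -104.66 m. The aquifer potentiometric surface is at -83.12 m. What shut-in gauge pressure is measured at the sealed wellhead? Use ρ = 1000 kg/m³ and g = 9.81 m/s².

P ≈ 211 kPa

Head above the cap: Δh = -83.12 − (-104.66) = 21.54 m.
P = ρgΔh = 1000 × 9.81 × 21.54 = 211307 Pa ≈ 211 kPa.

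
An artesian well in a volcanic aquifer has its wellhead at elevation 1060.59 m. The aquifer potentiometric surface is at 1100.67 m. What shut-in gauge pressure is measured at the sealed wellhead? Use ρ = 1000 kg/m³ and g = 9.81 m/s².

Head above the cap: Δh = 1100.67 − 1060.59 = 40.08 m.
P = ρgΔh = 1000 × 9.81 × 40.08 = 393185 Pa ≈ 393 kPa.

P ≈ 393 kPa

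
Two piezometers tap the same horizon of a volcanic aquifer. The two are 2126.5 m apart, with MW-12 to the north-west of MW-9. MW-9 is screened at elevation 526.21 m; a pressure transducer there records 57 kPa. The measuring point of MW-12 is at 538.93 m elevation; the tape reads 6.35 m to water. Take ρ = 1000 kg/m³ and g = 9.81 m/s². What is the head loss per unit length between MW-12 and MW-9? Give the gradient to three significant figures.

i ≈ 0.000263 m/m

Pressure head at MW-9: ψ = P/(ρg) = 57×1000 / (1000 × 9.81) = 5.81 m.
Total head at MW-9: h = z + ψ = 526.21 + 5.81 = 532.02 m.
Total head at MW-12: h = 538.93 − 6.35 = 532.58 m.
Head difference: h(MW-9) − h(MW-12) = 532.02 − 532.58 = -0.56 m.
Hydraulic gradient: i = |Δh| / L = 0.56 / 2126.5 = 0.000263.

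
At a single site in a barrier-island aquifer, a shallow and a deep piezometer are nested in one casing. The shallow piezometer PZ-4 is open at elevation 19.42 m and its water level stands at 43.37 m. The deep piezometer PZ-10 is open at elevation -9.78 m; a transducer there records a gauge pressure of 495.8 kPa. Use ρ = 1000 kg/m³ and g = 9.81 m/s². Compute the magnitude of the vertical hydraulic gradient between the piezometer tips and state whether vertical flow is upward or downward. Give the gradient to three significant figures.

Total head at PZ-4: h = 43.37 m (water level in the standpipe).
Pressure head at PZ-10: ψ = P/(ρg) = 495.8×1000 / (1000 × 9.81) = 50.54 m.
Total head at PZ-10: h = z + ψ = -9.78 + 50.54 = 40.76 m.
Δh = h(PZ-4) − h(PZ-10) = 43.37 − 40.76 = 2.61 m.
Vertical separation Δz = 19.42 − (-9.78) = 29.20 m.
|i_v| = |Δh| / Δz = 2.61 / 29.20 = 0.0894.
Head is higher in the shallow piezometer, so vertical flow is downward (recharge condition).

|i_v| ≈ 0.0894; vertical flow is downward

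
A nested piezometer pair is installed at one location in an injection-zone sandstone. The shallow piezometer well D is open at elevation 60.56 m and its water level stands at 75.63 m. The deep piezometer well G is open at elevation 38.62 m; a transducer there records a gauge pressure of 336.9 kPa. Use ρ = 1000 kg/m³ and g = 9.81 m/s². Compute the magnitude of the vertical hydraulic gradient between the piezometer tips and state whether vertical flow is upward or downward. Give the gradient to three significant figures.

|i_v| ≈ 0.122; vertical flow is downward

Total head at well D: h = 75.63 m (water level in the standpipe).
Pressure head at well G: ψ = P/(ρg) = 336.9×1000 / (1000 × 9.81) = 34.34 m.
Total head at well G: h = z + ψ = 38.62 + 34.34 = 72.96 m.
Δh = h(well D) − h(well G) = 75.63 − 72.96 = 2.67 m.
Vertical separation Δz = 60.56 − 38.62 = 21.94 m.
|i_v| = |Δh| / Δz = 2.67 / 21.94 = 0.122.
Head is higher in the shallow piezometer, so vertical flow is downward (recharge condition).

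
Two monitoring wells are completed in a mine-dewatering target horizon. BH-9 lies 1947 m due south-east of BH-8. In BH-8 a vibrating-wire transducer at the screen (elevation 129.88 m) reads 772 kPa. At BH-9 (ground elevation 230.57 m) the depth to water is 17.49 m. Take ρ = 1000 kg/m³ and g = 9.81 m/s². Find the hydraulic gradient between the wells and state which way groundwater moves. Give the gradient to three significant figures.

i ≈ 0.00231; groundwater flows toward the north-west

Pressure head at BH-8: ψ = P/(ρg) = 772×1000 / (1000 × 9.81) = 78.70 m.
Total head at BH-8: h = z + ψ = 129.88 + 78.70 = 208.58 m.
Total head at BH-9: h = 230.57 − 17.49 = 213.08 m.
Head difference: h(BH-8) − h(BH-9) = 208.58 − 213.08 = -4.50 m.
Hydraulic gradient: i = |Δh| / L = 4.50 / 1947 = 0.00231.
Flow is from higher to lower head: from BH-9 toward BH-8, i.e. toward the north-west.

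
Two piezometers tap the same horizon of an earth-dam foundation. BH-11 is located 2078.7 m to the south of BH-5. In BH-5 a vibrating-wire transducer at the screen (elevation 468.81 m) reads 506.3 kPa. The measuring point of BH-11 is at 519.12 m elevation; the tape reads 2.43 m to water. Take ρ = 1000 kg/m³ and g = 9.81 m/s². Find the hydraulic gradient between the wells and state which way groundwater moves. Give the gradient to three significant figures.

Pressure head at BH-5: ψ = P/(ρg) = 506.3×1000 / (1000 × 9.81) = 51.61 m.
Total head at BH-5: h = z + ψ = 468.81 + 51.61 = 520.42 m.
Total head at BH-11: h = 519.12 − 2.43 = 516.69 m.
Head difference: h(BH-5) − h(BH-11) = 520.42 − 516.69 = 3.73 m.
Hydraulic gradient: i = |Δh| / L = 3.73 / 2078.7 = 0.00179.
Flow is from higher to lower head: from BH-5 toward BH-11, i.e. toward the south.

i ≈ 0.00179; groundwater flows toward the south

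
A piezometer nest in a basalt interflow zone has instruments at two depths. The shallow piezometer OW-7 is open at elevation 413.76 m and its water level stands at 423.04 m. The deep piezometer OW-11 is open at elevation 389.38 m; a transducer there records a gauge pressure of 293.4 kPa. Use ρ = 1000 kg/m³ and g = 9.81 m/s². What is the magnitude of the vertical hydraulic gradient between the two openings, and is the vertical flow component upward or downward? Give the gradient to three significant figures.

Total head at OW-7: h = 423.04 m (water level in the standpipe).
Pressure head at OW-11: ψ = P/(ρg) = 293.4×1000 / (1000 × 9.81) = 29.91 m.
Total head at OW-11: h = z + ψ = 389.38 + 29.91 = 419.29 m.
Δh = h(OW-7) − h(OW-11) = 423.04 − 419.29 = 3.75 m.
Vertical separation Δz = 413.76 − 389.38 = 24.38 m.
|i_v| = |Δh| / Δz = 3.75 / 24.38 = 0.154.
Head is higher in the shallow piezometer, so vertical flow is downward (recharge condition).

|i_v| ≈ 0.154; vertical flow is downward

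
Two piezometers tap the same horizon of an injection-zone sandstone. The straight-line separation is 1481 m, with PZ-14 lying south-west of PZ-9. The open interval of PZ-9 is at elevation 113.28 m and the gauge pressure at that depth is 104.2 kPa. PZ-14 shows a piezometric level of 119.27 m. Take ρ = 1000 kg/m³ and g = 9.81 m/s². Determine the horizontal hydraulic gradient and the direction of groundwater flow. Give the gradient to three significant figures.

Pressure head at PZ-9: ψ = P/(ρg) = 104.2×1000 / (1000 × 9.81) = 10.62 m.
Total head at PZ-9: h = z + ψ = 113.28 + 10.62 = 123.90 m.
Total head at PZ-14: h = 119.27 m (water level in the piezometer is the total head).
Head difference: h(PZ-9) − h(PZ-14) = 123.90 − 119.27 = 4.63 m.
Hydraulic gradient: i = |Δh| / L = 4.63 / 1481 = 0.00313.
Flow is from higher to lower head: from PZ-9 toward PZ-14, i.e. toward the south-west.

i ≈ 0.00313; groundwater flows toward the south-west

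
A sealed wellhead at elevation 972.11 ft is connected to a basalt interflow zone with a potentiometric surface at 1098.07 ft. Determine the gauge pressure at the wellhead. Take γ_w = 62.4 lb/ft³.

Head above the cap: Δh = 1098.07 − 972.11 = 125.96 ft.
P = γΔh/144 = 62.4 × 125.96 / 144 = 54.6 psi.

P ≈ 54.6 psi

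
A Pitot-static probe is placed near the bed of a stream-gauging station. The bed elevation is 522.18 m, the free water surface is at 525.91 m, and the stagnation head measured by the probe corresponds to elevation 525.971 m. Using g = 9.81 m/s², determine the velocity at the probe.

v ≈ 1.09 m/s

Near the bed, under hydrostatic conditions, the piezometric head (z + ψ) equals the free-surface elevation, 525.91 m.
Velocity head = total − piezometric = 525.971 − 525.91 = 0.061 m.
v = √(2g·h_v) = √(2 × 9.81 × 0.061) = 1.09 m/s.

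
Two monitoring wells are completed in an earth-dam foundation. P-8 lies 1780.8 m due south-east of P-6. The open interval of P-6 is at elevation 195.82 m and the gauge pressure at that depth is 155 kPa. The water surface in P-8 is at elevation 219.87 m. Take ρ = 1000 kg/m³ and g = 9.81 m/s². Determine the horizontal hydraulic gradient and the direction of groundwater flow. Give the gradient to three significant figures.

Pressure head at P-6: ψ = P/(ρg) = 155×1000 / (1000 × 9.81) = 15.80 m.
Total head at P-6: h = z + ψ = 195.82 + 15.80 = 211.62 m.
Total head at P-8: h = 219.87 m (water level in the piezometer is the total head).
Head difference: h(P-6) − h(P-8) = 211.62 − 219.87 = -8.25 m.
Hydraulic gradient: i = |Δh| / L = 8.25 / 1780.8 = 0.00463.
Flow is from higher to lower head: from P-8 toward P-6, i.e. toward the north-west.

i ≈ 0.00463; groundwater flows toward the north-west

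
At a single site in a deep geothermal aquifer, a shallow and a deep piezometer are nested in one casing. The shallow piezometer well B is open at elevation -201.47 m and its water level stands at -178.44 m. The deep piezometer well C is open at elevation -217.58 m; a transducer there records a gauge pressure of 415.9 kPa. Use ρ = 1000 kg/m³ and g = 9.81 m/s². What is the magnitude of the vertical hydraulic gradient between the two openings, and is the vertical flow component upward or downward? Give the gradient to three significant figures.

Total head at well B: h = -178.44 m (water level in the standpipe).
Pressure head at well C: ψ = P/(ρg) = 415.9×1000 / (1000 × 9.81) = 42.40 m.
Total head at well C: h = z + ψ = -217.58 + 42.40 = -175.18 m.
Δh = h(well B) − h(well C) = -178.44 − (-175.18) = -3.26 m.
Vertical separation Δz = -201.47 − (-217.58) = 16.11 m.
|i_v| = |Δh| / Δz = 3.26 / 16.11 = 0.202.
Head is higher in the deep piezometer, so vertical flow is upward (discharge condition).

|i_v| ≈ 0.202; vertical flow is upward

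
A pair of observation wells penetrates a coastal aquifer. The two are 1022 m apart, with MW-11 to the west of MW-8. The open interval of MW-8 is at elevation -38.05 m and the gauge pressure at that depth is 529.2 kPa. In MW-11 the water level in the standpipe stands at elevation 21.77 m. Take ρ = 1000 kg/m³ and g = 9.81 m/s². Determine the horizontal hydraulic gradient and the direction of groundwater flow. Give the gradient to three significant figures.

i ≈ 0.00575; groundwater flows toward the east

Pressure head at MW-8: ψ = P/(ρg) = 529.2×1000 / (1000 × 9.81) = 53.94 m.
Total head at MW-8: h = z + ψ = -38.05 + 53.94 = 15.89 m.
Total head at MW-11: h = 21.77 m (water level in the piezometer is the total head).
Head difference: h(MW-8) − h(MW-11) = 15.89 − 21.77 = -5.88 m.
Hydraulic gradient: i = |Δh| / L = 5.88 / 1022 = 0.00575.
Flow is from higher to lower head: from MW-11 toward MW-8, i.e. toward the east.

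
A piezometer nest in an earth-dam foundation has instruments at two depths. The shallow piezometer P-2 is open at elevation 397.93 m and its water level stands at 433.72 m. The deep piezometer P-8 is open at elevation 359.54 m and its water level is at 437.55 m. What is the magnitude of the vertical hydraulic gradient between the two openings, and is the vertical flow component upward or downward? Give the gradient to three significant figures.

|i_v| ≈ 0.0998; vertical flow is upward

Total head at P-2: h = 433.72 m (water level in the standpipe).
Total head at P-8: h = 437.55 m.
Δh = h(P-2) − h(P-8) = 433.72 − 437.55 = -3.83 m.
Vertical separation Δz = 397.93 − 359.54 = 38.39 m.
|i_v| = |Δh| / Δz = 3.83 / 38.39 = 0.0998.
Head is higher in the deep piezometer, so vertical flow is upward (discharge condition).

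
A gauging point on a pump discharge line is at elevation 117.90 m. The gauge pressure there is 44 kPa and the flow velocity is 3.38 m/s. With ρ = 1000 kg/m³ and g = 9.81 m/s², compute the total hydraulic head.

h ≈ 122.97 m

Pressure head ψ = P/(ρg) = 44×1000 / (1000 × 9.81) = 4.49 m.
Velocity head = v²/(2g) = 3.38² / (2 × 9.81) = 0.582 m.
h = z + ψ + v²/(2g) = 117.90 + 4.49 + 0.582 = 122.97 m.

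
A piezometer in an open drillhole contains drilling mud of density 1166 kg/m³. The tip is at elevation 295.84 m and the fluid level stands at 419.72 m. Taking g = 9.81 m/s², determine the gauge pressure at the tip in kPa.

Pressure head ψ = h − z = 419.72 − 295.84 = 123.88 m.
P = ρgψ = 1166 × 9.81 × 123.88 = 1416996 Pa ≈ 1420 kPa.

P ≈ 1420 kPa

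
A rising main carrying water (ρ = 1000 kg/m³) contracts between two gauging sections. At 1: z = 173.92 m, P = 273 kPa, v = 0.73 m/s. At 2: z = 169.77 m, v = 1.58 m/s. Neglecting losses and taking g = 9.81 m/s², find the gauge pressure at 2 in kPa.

Pressure head at 1: ψ₁ = P₁/(ρg) = 273×1000 / (1000 × 9.81) = 27.83 m.
Velocity heads: v₁²/2g = 0.73²/19.62 = 0.027 m; v₂²/2g = 1.58²/19.62 = 0.127 m.
Total head H = z₁ + ψ₁ + v₁²/2g = 173.92 + 27.83 + 0.027 = 201.78 m.
ψ₂ = H − z₂ − v₂²/2g = 201.78 − 169.77 − 0.127 = 31.88 m.
P₂ = ρgψ₂ = 1000 × 9.81 × 31.88 ≈ 313 kPa.

P₂ ≈ 313 kPa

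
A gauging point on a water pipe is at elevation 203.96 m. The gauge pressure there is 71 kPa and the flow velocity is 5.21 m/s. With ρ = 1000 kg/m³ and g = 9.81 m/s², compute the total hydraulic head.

h ≈ 212.58 m

Pressure head ψ = P/(ρg) = 71×1000 / (1000 × 9.81) = 7.24 m.
Velocity head = v²/(2g) = 5.21² / (2 × 9.81) = 1.383 m.
h = z + ψ + v²/(2g) = 203.96 + 7.24 + 1.383 = 212.58 m.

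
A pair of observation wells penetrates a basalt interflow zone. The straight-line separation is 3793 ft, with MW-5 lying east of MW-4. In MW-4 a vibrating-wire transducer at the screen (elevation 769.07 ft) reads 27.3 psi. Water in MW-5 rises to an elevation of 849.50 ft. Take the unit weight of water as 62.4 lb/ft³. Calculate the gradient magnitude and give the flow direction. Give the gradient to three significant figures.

Pressure head at MW-4: ψ = 144·P/γ = 144 × 27.3 / 62.4 = 63.00 ft.
Total head at MW-4: h = z + ψ = 769.07 + 63.00 = 832.07 ft.
Total head at MW-5: h = 849.50 ft (water level in the piezometer is the total head).
Head difference: h(MW-4) − h(MW-5) = 832.07 − 849.50 = -17.43 ft.
Hydraulic gradient: i = |Δh| / L = 17.43 / 3793 = 0.00460.
Flow is from higher to lower head: from MW-5 toward MW-4, i.e. toward the west.

i ≈ 0.00460; groundwater flows toward the west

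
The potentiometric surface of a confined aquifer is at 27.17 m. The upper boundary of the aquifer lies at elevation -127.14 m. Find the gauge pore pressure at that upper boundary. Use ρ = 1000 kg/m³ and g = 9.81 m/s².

P ≈ 1510 kPa

Pressure head at the aquifer top: ψ = h − z = 27.17 − (-127.14) = 154.31 m.
P = ρgψ = 1000 × 9.81 × 154.31 = 1513781 Pa ≈ 1510 kPa.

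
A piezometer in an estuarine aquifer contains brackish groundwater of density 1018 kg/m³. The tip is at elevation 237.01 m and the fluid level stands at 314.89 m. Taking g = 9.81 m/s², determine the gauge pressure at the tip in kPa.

Pressure head ψ = h − z = 314.89 − 237.01 = 77.88 m.
P = ρgψ = 1018 × 9.81 × 77.88 = 777755 Pa ≈ 778 kPa.

P ≈ 778 kPa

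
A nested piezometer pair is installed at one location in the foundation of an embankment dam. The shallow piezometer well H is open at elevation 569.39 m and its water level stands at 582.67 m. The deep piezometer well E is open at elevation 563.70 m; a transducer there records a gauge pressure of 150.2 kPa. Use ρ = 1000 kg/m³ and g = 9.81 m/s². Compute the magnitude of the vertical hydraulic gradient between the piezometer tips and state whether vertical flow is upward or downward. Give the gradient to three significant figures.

|i_v| ≈ 0.643; vertical flow is downward

Total head at well H: h = 582.67 m (water level in the standpipe).
Pressure head at well E: ψ = P/(ρg) = 150.2×1000 / (1000 × 9.81) = 15.31 m.
Total head at well E: h = z + ψ = 563.70 + 15.31 = 579.01 m.
Δh = h(well H) − h(well E) = 582.67 − 579.01 = 3.66 m.
Vertical separation Δz = 569.39 − 563.70 = 5.69 m.
|i_v| = |Δh| / Δz = 3.66 / 5.69 = 0.643.
Head is higher in the shallow piezometer, so vertical flow is downward (recharge condition).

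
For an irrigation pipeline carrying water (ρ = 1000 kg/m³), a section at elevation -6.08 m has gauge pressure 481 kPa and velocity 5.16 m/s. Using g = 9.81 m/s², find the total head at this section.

h ≈ 44.31 m

Pressure head ψ = P/(ρg) = 481×1000 / (1000 × 9.81) = 49.03 m.
Velocity head = v²/(2g) = 5.16² / (2 × 9.81) = 1.357 m.
h = z + ψ + v²/(2g) = -6.08 + 49.03 + 1.357 = 44.31 m.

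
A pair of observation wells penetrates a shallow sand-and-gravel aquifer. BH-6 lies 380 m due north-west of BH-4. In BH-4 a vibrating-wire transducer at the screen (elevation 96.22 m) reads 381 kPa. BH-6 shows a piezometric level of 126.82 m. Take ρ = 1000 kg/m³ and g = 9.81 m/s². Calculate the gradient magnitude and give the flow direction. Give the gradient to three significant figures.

i ≈ 0.0217; groundwater flows toward the north-west

Pressure head at BH-4: ψ = P/(ρg) = 381×1000 / (1000 × 9.81) = 38.84 m.
Total head at BH-4: h = z + ψ = 96.22 + 38.84 = 135.06 m.
Total head at BH-6: h = 126.82 m (water level in the piezometer is the total head).
Head difference: h(BH-4) − h(BH-6) = 135.06 − 126.82 = 8.24 m.
Hydraulic gradient: i = |Δh| / L = 8.24 / 380 = 0.0217.
Flow is from higher to lower head: from BH-4 toward BH-6, i.e. toward the north-west.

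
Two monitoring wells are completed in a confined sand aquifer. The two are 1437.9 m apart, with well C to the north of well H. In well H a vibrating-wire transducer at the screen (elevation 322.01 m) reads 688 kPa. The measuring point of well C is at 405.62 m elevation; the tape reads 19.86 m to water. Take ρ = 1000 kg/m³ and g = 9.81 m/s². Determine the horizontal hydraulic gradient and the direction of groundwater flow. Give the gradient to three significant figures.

i ≈ 0.00444; groundwater flows toward the north

Pressure head at well H: ψ = P/(ρg) = 688×1000 / (1000 × 9.81) = 70.13 m.
Total head at well H: h = z + ψ = 322.01 + 70.13 = 392.14 m.
Total head at well C: h = 405.62 − 19.86 = 385.76 m.
Head difference: h(well H) − h(well C) = 392.14 − 385.76 = 6.38 m.
Hydraulic gradient: i = |Δh| / L = 6.38 / 1437.9 = 0.00444.
Flow is from higher to lower head: from well H toward well C, i.e. toward the north.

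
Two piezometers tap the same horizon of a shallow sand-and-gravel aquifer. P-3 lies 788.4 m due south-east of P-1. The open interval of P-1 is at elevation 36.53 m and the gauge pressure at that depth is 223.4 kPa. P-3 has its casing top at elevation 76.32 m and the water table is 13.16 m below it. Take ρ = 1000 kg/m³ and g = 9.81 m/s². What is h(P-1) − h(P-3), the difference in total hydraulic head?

Δh ≈ -3.86 m

Pressure head at P-1: ψ = P/(ρg) = 223.4×1000 / (1000 × 9.81) = 22.77 m.
Total head at P-1: h = z + ψ = 36.53 + 22.77 = 59.30 m.
Total head at P-3: h = 76.32 − 13.16 = 63.16 m.
Head difference: h(P-1) − h(P-3) = 59.30 − 63.16 = -3.86 m.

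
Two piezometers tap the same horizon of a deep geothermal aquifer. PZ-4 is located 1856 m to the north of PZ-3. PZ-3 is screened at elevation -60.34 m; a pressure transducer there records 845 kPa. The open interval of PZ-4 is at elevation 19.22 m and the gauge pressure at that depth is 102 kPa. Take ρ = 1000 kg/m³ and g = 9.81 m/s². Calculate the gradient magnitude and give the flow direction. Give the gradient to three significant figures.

Pressure head at PZ-3: ψ = P/(ρg) = 845×1000 / (1000 × 9.81) = 86.14 m.
Total head at PZ-3: h = z + ψ = -60.34 + 86.14 = 25.80 m.
Pressure head at PZ-4: ψ = P/(ρg) = 102×1000 / (1000 × 9.81) = 10.40 m.
Total head at PZ-4: h = z + ψ = 19.22 + 10.40 = 29.62 m.
Head difference: h(PZ-3) − h(PZ-4) = 25.80 − 29.62 = -3.82 m.
Hydraulic gradient: i = |Δh| / L = 3.82 / 1856 = 0.00206.
Flow is from higher to lower head: from PZ-4 toward PZ-3, i.e. toward the south.

i ≈ 0.00206; groundwater flows toward the south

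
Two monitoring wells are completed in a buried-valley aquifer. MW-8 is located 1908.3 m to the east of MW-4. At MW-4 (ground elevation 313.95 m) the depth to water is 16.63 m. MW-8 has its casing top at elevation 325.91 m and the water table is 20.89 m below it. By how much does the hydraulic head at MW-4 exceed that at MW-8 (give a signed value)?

Total head at MW-4: h = 313.95 − 16.63 = 297.32 m.
Total head at MW-8: h = 325.91 − 20.89 = 305.02 m.
Head difference: h(MW-4) − h(MW-8) = 297.32 − 305.02 = -7.70 m.

Δh ≈ -7.70 m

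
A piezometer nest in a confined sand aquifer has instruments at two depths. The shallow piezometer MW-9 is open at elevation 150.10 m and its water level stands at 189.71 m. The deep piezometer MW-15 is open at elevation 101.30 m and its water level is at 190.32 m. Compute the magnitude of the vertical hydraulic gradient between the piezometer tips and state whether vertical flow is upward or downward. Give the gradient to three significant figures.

Total head at MW-9: h = 189.71 m (water level in the standpipe).
Total head at MW-15: h = 190.32 m.
Δh = h(MW-9) − h(MW-15) = 189.71 − 190.32 = -0.61 m.
Vertical separation Δz = 150.10 − 101.30 = 48.80 m.
|i_v| = |Δh| / Δz = 0.61 / 48.80 = 0.0125.
Head is higher in the deep piezometer, so vertical flow is upward (discharge condition).

|i_v| ≈ 0.0125; vertical flow is upward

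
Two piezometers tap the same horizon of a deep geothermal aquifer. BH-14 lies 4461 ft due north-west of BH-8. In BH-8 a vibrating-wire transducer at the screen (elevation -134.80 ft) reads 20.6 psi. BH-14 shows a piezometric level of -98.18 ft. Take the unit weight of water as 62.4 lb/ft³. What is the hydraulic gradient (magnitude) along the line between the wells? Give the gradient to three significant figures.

Pressure head at BH-8: ψ = 144·P/γ = 144 × 20.6 / 62.4 = 47.54 ft.
Total head at BH-8: h = z + ψ = -134.80 + 47.54 = -87.26 ft.
Total head at BH-14: h = -98.18 ft (water level in the piezometer is the total head).
Head difference: h(BH-8) − h(BH-14) = -87.26 − (-98.18) = 10.92 ft.
Hydraulic gradient: i = |Δh| / L = 10.92 / 4461 = 0.00245.

i ≈ 0.00245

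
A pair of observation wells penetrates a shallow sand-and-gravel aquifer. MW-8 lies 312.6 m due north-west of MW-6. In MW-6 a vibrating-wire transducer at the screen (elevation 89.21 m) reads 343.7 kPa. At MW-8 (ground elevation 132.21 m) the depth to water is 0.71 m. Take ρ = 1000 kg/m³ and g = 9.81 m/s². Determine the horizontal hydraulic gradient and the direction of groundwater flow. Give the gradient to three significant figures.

Pressure head at MW-6: ψ = P/(ρg) = 343.7×1000 / (1000 × 9.81) = 35.04 m.
Total head at MW-6: h = z + ψ = 89.21 + 35.04 = 124.25 m.
Total head at MW-8: h = 132.21 − 0.71 = 131.50 m.
Head difference: h(MW-6) − h(MW-8) = 124.25 − 131.50 = -7.25 m.
Hydraulic gradient: i = |Δh| / L = 7.25 / 312.6 = 0.0232.
Flow is from higher to lower head: from MW-8 toward MW-6, i.e. toward the south-east.

i ≈ 0.0232; groundwater flows toward the south-east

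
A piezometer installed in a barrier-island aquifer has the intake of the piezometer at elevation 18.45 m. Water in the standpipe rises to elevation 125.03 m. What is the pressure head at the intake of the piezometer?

ψ ≈ 106.58 m

Total head h = 125.03 m (the water-surface elevation in the piezometer).
Pressure head ψ = h − z = 125.03 − 18.45 = 106.58 m.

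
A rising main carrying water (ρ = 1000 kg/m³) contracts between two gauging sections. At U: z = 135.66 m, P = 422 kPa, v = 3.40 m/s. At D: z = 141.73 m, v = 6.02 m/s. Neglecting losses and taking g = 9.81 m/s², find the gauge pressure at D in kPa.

P₂ ≈ 350 kPa

Pressure head at U: ψ₁ = P₁/(ρg) = 422×1000 / (1000 × 9.81) = 43.02 m.
Velocity heads: v₁²/2g = 3.40²/19.62 = 0.589 m; v₂²/2g = 6.02²/19.62 = 1.847 m.
Total head H = z₁ + ψ₁ + v₁²/2g = 135.66 + 43.02 + 0.589 = 179.27 m.
ψ₂ = H − z₂ − v₂²/2g = 179.27 − 141.73 − 1.847 = 35.69 m.
P₂ = ρgψ₂ = 1000 × 9.81 × 35.69 ≈ 350 kPa.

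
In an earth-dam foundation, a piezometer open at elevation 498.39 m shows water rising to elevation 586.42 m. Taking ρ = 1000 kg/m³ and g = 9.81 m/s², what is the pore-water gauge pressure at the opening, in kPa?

P ≈ 864 kPa

Pressure head ψ = h − z = 586.42 − 498.39 = 88.03 m.
P = ρgψ = 1000 × 9.81 × 88.03 = 863574 Pa ≈ 864 kPa.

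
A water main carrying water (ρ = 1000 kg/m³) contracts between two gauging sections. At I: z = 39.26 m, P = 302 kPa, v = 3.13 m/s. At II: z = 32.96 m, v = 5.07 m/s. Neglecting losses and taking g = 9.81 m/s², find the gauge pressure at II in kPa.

P₂ ≈ 356 kPa

Pressure head at I: ψ₁ = P₁/(ρg) = 302×1000 / (1000 × 9.81) = 30.78 m.
Velocity heads: v₁²/2g = 3.13²/19.62 = 0.499 m; v₂²/2g = 5.07²/19.62 = 1.310 m.
Total head H = z₁ + ψ₁ + v₁²/2g = 39.26 + 30.78 + 0.499 = 70.54 m.
ψ₂ = H − z₂ − v₂²/2g = 70.54 − 32.96 − 1.310 = 36.27 m.
P₂ = ρgψ₂ = 1000 × 9.81 × 36.27 ≈ 356 kPa.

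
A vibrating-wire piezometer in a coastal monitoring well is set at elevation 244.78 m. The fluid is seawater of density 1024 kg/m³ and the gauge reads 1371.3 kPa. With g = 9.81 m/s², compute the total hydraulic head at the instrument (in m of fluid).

ψ = P/(ρg) = 1371.3×1000 / (1024 × 9.81) = 136.51 m.
h = z + ψ = 244.78 + 136.51 = 381.29 m.

h ≈ 381.29 m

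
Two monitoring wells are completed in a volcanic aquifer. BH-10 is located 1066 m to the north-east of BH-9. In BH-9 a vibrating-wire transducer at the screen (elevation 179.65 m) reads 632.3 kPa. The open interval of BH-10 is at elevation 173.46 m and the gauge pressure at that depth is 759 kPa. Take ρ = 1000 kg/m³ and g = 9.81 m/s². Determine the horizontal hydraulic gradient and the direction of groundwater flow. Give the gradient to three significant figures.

i ≈ 0.00631; groundwater flows toward the south-west

Pressure head at BH-9: ψ = P/(ρg) = 632.3×1000 / (1000 × 9.81) = 64.45 m.
Total head at BH-9: h = z + ψ = 179.65 + 64.45 = 244.10 m.
Pressure head at BH-10: ψ = P/(ρg) = 759×1000 / (1000 × 9.81) = 77.37 m.
Total head at BH-10: h = z + ψ = 173.46 + 77.37 = 250.83 m.
Head difference: h(BH-9) − h(BH-10) = 244.10 − 250.83 = -6.73 m.
Hydraulic gradient: i = |Δh| / L = 6.73 / 1066 = 0.00631.
Flow is from higher to lower head: from BH-10 toward BH-9, i.e. toward the south-west.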